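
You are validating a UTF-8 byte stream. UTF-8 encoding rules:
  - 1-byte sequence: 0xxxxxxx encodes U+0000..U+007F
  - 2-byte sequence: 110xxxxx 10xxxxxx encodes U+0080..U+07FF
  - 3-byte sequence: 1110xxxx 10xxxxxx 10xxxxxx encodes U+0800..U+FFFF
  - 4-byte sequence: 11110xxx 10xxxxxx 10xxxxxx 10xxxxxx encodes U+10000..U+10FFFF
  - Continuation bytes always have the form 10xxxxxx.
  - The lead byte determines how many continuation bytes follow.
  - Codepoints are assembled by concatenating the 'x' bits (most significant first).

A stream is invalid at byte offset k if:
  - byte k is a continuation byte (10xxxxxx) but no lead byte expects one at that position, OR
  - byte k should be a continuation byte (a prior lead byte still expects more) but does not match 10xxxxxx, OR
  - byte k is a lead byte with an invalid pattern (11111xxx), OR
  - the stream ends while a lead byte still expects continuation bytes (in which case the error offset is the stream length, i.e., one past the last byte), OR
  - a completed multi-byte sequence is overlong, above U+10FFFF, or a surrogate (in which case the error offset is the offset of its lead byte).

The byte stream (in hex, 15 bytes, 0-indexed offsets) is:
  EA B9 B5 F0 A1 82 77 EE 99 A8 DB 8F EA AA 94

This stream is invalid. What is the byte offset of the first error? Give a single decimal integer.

Byte[0]=EA: 3-byte lead, need 2 cont bytes. acc=0xA
Byte[1]=B9: continuation. acc=(acc<<6)|0x39=0x2B9
Byte[2]=B5: continuation. acc=(acc<<6)|0x35=0xAE75
Completed: cp=U+AE75 (starts at byte 0)
Byte[3]=F0: 4-byte lead, need 3 cont bytes. acc=0x0
Byte[4]=A1: continuation. acc=(acc<<6)|0x21=0x21
Byte[5]=82: continuation. acc=(acc<<6)|0x02=0x842
Byte[6]=77: expected 10xxxxxx continuation. INVALID

Answer: 6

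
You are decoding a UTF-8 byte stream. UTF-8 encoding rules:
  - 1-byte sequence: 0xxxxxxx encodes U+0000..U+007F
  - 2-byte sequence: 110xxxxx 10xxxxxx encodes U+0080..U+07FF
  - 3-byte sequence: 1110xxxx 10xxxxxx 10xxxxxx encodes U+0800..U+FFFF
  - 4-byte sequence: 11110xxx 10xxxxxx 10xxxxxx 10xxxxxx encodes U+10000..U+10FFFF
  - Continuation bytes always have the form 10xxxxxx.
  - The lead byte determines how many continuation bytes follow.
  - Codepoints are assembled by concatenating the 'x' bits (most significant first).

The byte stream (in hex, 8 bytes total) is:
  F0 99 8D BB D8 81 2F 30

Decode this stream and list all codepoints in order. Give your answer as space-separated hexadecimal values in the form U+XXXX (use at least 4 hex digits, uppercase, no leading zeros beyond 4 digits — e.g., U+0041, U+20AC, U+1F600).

Answer: U+1937B U+0601 U+002F U+0030

Derivation:
Byte[0]=F0: 4-byte lead, need 3 cont bytes. acc=0x0
Byte[1]=99: continuation. acc=(acc<<6)|0x19=0x19
Byte[2]=8D: continuation. acc=(acc<<6)|0x0D=0x64D
Byte[3]=BB: continuation. acc=(acc<<6)|0x3B=0x1937B
Completed: cp=U+1937B (starts at byte 0)
Byte[4]=D8: 2-byte lead, need 1 cont bytes. acc=0x18
Byte[5]=81: continuation. acc=(acc<<6)|0x01=0x601
Completed: cp=U+0601 (starts at byte 4)
Byte[6]=2F: 1-byte ASCII. cp=U+002F
Byte[7]=30: 1-byte ASCII. cp=U+0030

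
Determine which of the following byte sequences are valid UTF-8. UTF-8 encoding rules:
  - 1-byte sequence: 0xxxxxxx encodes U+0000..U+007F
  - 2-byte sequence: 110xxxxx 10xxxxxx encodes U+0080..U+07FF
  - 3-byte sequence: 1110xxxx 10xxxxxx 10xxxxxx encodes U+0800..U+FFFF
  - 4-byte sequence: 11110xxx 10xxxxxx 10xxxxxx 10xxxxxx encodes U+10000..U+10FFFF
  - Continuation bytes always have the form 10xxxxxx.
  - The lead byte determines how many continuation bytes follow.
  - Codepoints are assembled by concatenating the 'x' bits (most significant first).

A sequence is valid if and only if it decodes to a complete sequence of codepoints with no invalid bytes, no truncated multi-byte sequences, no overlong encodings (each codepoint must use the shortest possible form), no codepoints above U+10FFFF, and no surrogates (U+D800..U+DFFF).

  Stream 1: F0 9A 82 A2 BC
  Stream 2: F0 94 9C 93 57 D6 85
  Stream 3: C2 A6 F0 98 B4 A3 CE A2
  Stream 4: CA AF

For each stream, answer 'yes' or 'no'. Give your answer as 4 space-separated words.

Stream 1: error at byte offset 4. INVALID
Stream 2: decodes cleanly. VALID
Stream 3: decodes cleanly. VALID
Stream 4: decodes cleanly. VALID

Answer: no yes yes yes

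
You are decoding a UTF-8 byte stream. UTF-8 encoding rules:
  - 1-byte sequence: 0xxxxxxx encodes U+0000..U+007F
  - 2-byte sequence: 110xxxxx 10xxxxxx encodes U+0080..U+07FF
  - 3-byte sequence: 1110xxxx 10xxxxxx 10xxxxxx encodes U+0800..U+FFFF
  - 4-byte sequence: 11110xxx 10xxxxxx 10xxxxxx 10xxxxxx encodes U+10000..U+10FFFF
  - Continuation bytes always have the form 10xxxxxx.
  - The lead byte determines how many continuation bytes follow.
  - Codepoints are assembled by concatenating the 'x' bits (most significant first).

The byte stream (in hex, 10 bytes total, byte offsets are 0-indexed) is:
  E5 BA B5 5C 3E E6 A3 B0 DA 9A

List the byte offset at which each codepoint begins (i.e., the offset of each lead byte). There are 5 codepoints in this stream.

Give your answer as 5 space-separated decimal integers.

Byte[0]=E5: 3-byte lead, need 2 cont bytes. acc=0x5
Byte[1]=BA: continuation. acc=(acc<<6)|0x3A=0x17A
Byte[2]=B5: continuation. acc=(acc<<6)|0x35=0x5EB5
Completed: cp=U+5EB5 (starts at byte 0)
Byte[3]=5C: 1-byte ASCII. cp=U+005C
Byte[4]=3E: 1-byte ASCII. cp=U+003E
Byte[5]=E6: 3-byte lead, need 2 cont bytes. acc=0x6
Byte[6]=A3: continuation. acc=(acc<<6)|0x23=0x1A3
Byte[7]=B0: continuation. acc=(acc<<6)|0x30=0x68F0
Completed: cp=U+68F0 (starts at byte 5)
Byte[8]=DA: 2-byte lead, need 1 cont bytes. acc=0x1A
Byte[9]=9A: continuation. acc=(acc<<6)|0x1A=0x69A
Completed: cp=U+069A (starts at byte 8)

Answer: 0 3 4 5 8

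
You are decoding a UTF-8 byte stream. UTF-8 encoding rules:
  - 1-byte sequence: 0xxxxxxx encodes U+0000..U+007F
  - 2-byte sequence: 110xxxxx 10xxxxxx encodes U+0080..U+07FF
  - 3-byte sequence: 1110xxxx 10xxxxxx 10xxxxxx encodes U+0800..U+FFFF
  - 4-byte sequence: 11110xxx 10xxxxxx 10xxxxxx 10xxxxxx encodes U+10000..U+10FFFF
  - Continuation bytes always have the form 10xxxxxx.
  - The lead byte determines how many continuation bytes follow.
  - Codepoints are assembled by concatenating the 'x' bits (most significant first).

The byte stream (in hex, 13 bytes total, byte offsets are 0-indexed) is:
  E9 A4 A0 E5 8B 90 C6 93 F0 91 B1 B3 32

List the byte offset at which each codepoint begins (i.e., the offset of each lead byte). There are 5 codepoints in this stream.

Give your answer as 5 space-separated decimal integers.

Byte[0]=E9: 3-byte lead, need 2 cont bytes. acc=0x9
Byte[1]=A4: continuation. acc=(acc<<6)|0x24=0x264
Byte[2]=A0: continuation. acc=(acc<<6)|0x20=0x9920
Completed: cp=U+9920 (starts at byte 0)
Byte[3]=E5: 3-byte lead, need 2 cont bytes. acc=0x5
Byte[4]=8B: continuation. acc=(acc<<6)|0x0B=0x14B
Byte[5]=90: continuation. acc=(acc<<6)|0x10=0x52D0
Completed: cp=U+52D0 (starts at byte 3)
Byte[6]=C6: 2-byte lead, need 1 cont bytes. acc=0x6
Byte[7]=93: continuation. acc=(acc<<6)|0x13=0x193
Completed: cp=U+0193 (starts at byte 6)
Byte[8]=F0: 4-byte lead, need 3 cont bytes. acc=0x0
Byte[9]=91: continuation. acc=(acc<<6)|0x11=0x11
Byte[10]=B1: continuation. acc=(acc<<6)|0x31=0x471
Byte[11]=B3: continuation. acc=(acc<<6)|0x33=0x11C73
Completed: cp=U+11C73 (starts at byte 8)
Byte[12]=32: 1-byte ASCII. cp=U+0032

Answer: 0 3 6 8 12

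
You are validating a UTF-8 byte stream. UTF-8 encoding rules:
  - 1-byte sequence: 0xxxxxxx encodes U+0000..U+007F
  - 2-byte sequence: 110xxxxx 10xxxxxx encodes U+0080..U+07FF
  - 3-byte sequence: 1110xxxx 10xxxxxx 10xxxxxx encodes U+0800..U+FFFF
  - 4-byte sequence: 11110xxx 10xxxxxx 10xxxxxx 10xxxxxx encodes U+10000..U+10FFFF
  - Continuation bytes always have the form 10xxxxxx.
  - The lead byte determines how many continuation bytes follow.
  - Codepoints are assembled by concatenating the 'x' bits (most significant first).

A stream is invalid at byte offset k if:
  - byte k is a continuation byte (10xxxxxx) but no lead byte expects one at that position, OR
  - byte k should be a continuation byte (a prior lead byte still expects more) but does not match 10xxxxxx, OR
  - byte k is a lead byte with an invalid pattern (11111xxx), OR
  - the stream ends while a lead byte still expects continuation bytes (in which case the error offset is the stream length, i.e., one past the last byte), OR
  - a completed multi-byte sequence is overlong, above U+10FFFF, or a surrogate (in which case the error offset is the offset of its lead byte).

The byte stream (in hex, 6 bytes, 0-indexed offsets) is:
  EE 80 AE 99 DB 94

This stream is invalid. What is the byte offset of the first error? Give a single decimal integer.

Answer: 3

Derivation:
Byte[0]=EE: 3-byte lead, need 2 cont bytes. acc=0xE
Byte[1]=80: continuation. acc=(acc<<6)|0x00=0x380
Byte[2]=AE: continuation. acc=(acc<<6)|0x2E=0xE02E
Completed: cp=U+E02E (starts at byte 0)
Byte[3]=99: INVALID lead byte (not 0xxx/110x/1110/11110)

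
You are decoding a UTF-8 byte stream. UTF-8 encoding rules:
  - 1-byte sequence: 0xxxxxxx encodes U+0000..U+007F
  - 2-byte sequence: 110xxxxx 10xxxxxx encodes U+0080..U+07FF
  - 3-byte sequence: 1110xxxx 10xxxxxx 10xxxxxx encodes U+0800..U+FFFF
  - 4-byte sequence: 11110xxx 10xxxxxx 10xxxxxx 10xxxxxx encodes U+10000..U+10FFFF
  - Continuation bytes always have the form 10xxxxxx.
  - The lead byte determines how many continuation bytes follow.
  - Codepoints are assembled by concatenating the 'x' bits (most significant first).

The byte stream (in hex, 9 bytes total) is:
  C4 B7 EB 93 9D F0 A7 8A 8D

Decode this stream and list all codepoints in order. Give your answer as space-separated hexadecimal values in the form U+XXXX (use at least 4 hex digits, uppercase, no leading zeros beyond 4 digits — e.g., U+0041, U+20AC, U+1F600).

Answer: U+0137 U+B4DD U+2728D

Derivation:
Byte[0]=C4: 2-byte lead, need 1 cont bytes. acc=0x4
Byte[1]=B7: continuation. acc=(acc<<6)|0x37=0x137
Completed: cp=U+0137 (starts at byte 0)
Byte[2]=EB: 3-byte lead, need 2 cont bytes. acc=0xB
Byte[3]=93: continuation. acc=(acc<<6)|0x13=0x2D3
Byte[4]=9D: continuation. acc=(acc<<6)|0x1D=0xB4DD
Completed: cp=U+B4DD (starts at byte 2)
Byte[5]=F0: 4-byte lead, need 3 cont bytes. acc=0x0
Byte[6]=A7: continuation. acc=(acc<<6)|0x27=0x27
Byte[7]=8A: continuation. acc=(acc<<6)|0x0A=0x9CA
Byte[8]=8D: continuation. acc=(acc<<6)|0x0D=0x2728D
Completed: cp=U+2728D (starts at byte 5)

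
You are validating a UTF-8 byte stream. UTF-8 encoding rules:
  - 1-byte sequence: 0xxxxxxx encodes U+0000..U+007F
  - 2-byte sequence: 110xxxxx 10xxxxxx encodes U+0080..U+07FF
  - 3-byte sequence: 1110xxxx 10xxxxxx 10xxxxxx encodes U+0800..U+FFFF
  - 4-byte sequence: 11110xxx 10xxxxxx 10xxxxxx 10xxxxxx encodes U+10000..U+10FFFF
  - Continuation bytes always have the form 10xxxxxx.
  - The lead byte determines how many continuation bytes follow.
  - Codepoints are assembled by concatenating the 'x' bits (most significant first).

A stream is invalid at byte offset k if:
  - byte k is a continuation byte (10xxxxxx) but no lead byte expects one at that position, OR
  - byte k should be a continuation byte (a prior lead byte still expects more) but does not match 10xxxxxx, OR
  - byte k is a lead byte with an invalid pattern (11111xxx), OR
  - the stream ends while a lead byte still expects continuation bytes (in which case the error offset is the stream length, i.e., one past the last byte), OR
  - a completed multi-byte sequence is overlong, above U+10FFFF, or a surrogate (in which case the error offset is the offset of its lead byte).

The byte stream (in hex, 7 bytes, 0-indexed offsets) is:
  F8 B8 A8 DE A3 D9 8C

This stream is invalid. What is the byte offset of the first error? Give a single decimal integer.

Byte[0]=F8: INVALID lead byte (not 0xxx/110x/1110/11110)

Answer: 0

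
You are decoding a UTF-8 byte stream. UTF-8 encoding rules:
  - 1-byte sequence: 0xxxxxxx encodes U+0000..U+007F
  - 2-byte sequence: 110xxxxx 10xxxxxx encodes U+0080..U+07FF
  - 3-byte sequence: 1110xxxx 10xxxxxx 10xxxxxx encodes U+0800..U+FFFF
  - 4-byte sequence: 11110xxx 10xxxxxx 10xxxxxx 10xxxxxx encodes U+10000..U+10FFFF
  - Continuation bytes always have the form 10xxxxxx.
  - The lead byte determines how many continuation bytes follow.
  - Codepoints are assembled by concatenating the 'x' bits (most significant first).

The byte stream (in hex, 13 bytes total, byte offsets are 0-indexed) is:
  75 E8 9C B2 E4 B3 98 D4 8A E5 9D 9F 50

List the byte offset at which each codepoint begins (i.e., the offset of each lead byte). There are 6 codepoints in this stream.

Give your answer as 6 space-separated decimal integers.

Byte[0]=75: 1-byte ASCII. cp=U+0075
Byte[1]=E8: 3-byte lead, need 2 cont bytes. acc=0x8
Byte[2]=9C: continuation. acc=(acc<<6)|0x1C=0x21C
Byte[3]=B2: continuation. acc=(acc<<6)|0x32=0x8732
Completed: cp=U+8732 (starts at byte 1)
Byte[4]=E4: 3-byte lead, need 2 cont bytes. acc=0x4
Byte[5]=B3: continuation. acc=(acc<<6)|0x33=0x133
Byte[6]=98: continuation. acc=(acc<<6)|0x18=0x4CD8
Completed: cp=U+4CD8 (starts at byte 4)
Byte[7]=D4: 2-byte lead, need 1 cont bytes. acc=0x14
Byte[8]=8A: continuation. acc=(acc<<6)|0x0A=0x50A
Completed: cp=U+050A (starts at byte 7)
Byte[9]=E5: 3-byte lead, need 2 cont bytes. acc=0x5
Byte[10]=9D: continuation. acc=(acc<<6)|0x1D=0x15D
Byte[11]=9F: continuation. acc=(acc<<6)|0x1F=0x575F
Completed: cp=U+575F (starts at byte 9)
Byte[12]=50: 1-byte ASCII. cp=U+0050

Answer: 0 1 4 7 9 12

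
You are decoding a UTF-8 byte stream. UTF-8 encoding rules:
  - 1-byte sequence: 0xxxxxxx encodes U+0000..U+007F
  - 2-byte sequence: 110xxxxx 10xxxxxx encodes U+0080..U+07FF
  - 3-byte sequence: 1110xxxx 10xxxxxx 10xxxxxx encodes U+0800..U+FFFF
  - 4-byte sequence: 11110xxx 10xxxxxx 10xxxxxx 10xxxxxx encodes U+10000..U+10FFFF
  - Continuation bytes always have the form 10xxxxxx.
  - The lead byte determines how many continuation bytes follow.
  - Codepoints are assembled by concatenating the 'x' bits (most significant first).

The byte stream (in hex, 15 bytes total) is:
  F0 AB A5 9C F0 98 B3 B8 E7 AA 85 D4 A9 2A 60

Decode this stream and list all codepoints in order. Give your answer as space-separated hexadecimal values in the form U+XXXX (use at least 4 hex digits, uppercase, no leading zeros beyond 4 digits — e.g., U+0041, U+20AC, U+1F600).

Answer: U+2B95C U+18CF8 U+7A85 U+0529 U+002A U+0060

Derivation:
Byte[0]=F0: 4-byte lead, need 3 cont bytes. acc=0x0
Byte[1]=AB: continuation. acc=(acc<<6)|0x2B=0x2B
Byte[2]=A5: continuation. acc=(acc<<6)|0x25=0xAE5
Byte[3]=9C: continuation. acc=(acc<<6)|0x1C=0x2B95C
Completed: cp=U+2B95C (starts at byte 0)
Byte[4]=F0: 4-byte lead, need 3 cont bytes. acc=0x0
Byte[5]=98: continuation. acc=(acc<<6)|0x18=0x18
Byte[6]=B3: continuation. acc=(acc<<6)|0x33=0x633
Byte[7]=B8: continuation. acc=(acc<<6)|0x38=0x18CF8
Completed: cp=U+18CF8 (starts at byte 4)
Byte[8]=E7: 3-byte lead, need 2 cont bytes. acc=0x7
Byte[9]=AA: continuation. acc=(acc<<6)|0x2A=0x1EA
Byte[10]=85: continuation. acc=(acc<<6)|0x05=0x7A85
Completed: cp=U+7A85 (starts at byte 8)
Byte[11]=D4: 2-byte lead, need 1 cont bytes. acc=0x14
Byte[12]=A9: continuation. acc=(acc<<6)|0x29=0x529
Completed: cp=U+0529 (starts at byte 11)
Byte[13]=2A: 1-byte ASCII. cp=U+002A
Byte[14]=60: 1-byte ASCII. cp=U+0060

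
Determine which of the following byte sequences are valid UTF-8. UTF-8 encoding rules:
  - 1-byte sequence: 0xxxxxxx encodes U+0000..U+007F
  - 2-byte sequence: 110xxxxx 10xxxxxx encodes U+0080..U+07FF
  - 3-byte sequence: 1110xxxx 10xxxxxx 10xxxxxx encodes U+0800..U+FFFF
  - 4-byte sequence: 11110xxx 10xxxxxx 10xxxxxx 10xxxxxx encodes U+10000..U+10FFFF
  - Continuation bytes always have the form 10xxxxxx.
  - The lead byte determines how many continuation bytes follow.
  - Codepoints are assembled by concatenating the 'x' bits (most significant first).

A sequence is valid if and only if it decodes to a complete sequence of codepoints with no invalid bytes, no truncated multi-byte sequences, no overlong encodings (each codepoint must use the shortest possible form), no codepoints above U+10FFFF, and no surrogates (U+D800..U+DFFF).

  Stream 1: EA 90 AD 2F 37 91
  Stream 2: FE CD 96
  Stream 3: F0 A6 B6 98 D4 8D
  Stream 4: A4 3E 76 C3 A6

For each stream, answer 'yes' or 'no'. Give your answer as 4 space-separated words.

Answer: no no yes no

Derivation:
Stream 1: error at byte offset 5. INVALID
Stream 2: error at byte offset 0. INVALID
Stream 3: decodes cleanly. VALID
Stream 4: error at byte offset 0. INVALID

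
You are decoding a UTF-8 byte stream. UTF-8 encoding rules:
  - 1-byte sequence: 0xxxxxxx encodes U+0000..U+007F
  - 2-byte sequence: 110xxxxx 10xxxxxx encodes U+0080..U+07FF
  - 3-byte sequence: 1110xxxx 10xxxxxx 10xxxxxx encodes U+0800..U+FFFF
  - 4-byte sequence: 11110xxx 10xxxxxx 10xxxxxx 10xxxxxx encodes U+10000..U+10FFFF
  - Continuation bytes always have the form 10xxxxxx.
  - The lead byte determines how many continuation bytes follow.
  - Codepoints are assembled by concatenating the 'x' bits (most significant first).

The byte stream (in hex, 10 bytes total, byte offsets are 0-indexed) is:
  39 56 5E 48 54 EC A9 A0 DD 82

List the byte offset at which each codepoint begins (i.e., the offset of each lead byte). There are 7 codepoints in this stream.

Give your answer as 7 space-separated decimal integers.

Answer: 0 1 2 3 4 5 8

Derivation:
Byte[0]=39: 1-byte ASCII. cp=U+0039
Byte[1]=56: 1-byte ASCII. cp=U+0056
Byte[2]=5E: 1-byte ASCII. cp=U+005E
Byte[3]=48: 1-byte ASCII. cp=U+0048
Byte[4]=54: 1-byte ASCII. cp=U+0054
Byte[5]=EC: 3-byte lead, need 2 cont bytes. acc=0xC
Byte[6]=A9: continuation. acc=(acc<<6)|0x29=0x329
Byte[7]=A0: continuation. acc=(acc<<6)|0x20=0xCA60
Completed: cp=U+CA60 (starts at byte 5)
Byte[8]=DD: 2-byte lead, need 1 cont bytes. acc=0x1D
Byte[9]=82: continuation. acc=(acc<<6)|0x02=0x742
Completed: cp=U+0742 (starts at byte 8)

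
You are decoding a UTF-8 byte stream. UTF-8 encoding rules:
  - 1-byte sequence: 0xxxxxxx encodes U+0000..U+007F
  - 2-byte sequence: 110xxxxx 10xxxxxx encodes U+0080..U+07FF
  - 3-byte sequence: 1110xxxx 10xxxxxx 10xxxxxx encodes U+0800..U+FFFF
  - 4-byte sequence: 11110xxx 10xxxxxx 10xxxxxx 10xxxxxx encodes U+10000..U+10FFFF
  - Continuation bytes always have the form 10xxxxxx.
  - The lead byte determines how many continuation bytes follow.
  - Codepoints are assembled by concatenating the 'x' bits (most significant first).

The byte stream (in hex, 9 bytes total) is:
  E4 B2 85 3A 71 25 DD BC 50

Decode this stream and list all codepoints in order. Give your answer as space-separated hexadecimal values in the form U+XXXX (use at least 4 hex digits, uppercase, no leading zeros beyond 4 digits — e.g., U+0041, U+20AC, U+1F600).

Answer: U+4C85 U+003A U+0071 U+0025 U+077C U+0050

Derivation:
Byte[0]=E4: 3-byte lead, need 2 cont bytes. acc=0x4
Byte[1]=B2: continuation. acc=(acc<<6)|0x32=0x132
Byte[2]=85: continuation. acc=(acc<<6)|0x05=0x4C85
Completed: cp=U+4C85 (starts at byte 0)
Byte[3]=3A: 1-byte ASCII. cp=U+003A
Byte[4]=71: 1-byte ASCII. cp=U+0071
Byte[5]=25: 1-byte ASCII. cp=U+0025
Byte[6]=DD: 2-byte lead, need 1 cont bytes. acc=0x1D
Byte[7]=BC: continuation. acc=(acc<<6)|0x3C=0x77C
Completed: cp=U+077C (starts at byte 6)
Byte[8]=50: 1-byte ASCII. cp=U+0050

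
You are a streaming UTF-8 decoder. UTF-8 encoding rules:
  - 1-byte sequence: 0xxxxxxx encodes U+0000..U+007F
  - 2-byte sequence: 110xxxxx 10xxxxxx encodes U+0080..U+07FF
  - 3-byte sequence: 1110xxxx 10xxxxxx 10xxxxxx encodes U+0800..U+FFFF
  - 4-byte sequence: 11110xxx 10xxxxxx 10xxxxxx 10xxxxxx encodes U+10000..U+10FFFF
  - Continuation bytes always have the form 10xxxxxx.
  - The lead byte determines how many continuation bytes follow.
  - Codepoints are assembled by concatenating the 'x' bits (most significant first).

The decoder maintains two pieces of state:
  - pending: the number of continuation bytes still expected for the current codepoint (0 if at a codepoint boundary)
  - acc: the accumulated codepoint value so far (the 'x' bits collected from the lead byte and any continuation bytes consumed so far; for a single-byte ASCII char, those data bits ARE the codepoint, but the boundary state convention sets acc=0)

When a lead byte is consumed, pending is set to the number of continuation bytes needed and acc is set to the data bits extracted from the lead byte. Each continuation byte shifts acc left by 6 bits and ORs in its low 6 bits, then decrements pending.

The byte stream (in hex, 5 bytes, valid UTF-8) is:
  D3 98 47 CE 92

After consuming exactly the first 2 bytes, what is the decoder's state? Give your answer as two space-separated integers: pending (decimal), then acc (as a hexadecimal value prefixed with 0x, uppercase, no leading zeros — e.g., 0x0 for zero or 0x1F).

Byte[0]=D3: 2-byte lead. pending=1, acc=0x13
Byte[1]=98: continuation. acc=(acc<<6)|0x18=0x4D8, pending=0

Answer: 0 0x4D8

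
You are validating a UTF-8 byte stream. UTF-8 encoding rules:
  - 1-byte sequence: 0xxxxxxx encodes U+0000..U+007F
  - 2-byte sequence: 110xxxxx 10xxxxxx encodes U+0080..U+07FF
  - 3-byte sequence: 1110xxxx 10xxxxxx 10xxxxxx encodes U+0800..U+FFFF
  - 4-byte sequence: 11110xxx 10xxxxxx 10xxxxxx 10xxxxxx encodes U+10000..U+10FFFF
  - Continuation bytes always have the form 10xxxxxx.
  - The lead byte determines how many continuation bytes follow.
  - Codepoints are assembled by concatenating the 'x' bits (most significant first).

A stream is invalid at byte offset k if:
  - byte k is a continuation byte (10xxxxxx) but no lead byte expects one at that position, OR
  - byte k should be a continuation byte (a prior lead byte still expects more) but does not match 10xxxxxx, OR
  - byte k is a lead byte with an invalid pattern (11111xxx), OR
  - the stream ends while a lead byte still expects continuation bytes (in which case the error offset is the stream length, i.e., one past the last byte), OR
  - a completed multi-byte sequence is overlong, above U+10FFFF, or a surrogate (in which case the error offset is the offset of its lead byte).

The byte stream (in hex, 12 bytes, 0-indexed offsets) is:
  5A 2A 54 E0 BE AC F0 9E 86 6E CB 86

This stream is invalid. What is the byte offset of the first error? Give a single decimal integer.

Byte[0]=5A: 1-byte ASCII. cp=U+005A
Byte[1]=2A: 1-byte ASCII. cp=U+002A
Byte[2]=54: 1-byte ASCII. cp=U+0054
Byte[3]=E0: 3-byte lead, need 2 cont bytes. acc=0x0
Byte[4]=BE: continuation. acc=(acc<<6)|0x3E=0x3E
Byte[5]=AC: continuation. acc=(acc<<6)|0x2C=0xFAC
Completed: cp=U+0FAC (starts at byte 3)
Byte[6]=F0: 4-byte lead, need 3 cont bytes. acc=0x0
Byte[7]=9E: continuation. acc=(acc<<6)|0x1E=0x1E
Byte[8]=86: continuation. acc=(acc<<6)|0x06=0x786
Byte[9]=6E: expected 10xxxxxx continuation. INVALID

Answer: 9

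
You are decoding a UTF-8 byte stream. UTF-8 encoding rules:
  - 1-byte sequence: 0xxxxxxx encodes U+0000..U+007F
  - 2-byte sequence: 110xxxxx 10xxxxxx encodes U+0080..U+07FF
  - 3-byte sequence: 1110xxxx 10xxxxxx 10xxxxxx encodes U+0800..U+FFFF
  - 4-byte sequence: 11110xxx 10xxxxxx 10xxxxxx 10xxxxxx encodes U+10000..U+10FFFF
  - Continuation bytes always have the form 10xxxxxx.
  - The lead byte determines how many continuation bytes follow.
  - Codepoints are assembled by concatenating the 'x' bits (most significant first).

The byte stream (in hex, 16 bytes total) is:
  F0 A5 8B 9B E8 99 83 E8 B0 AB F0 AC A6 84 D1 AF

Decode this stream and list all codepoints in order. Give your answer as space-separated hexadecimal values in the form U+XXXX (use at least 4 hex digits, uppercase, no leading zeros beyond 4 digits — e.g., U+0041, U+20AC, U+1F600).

Byte[0]=F0: 4-byte lead, need 3 cont bytes. acc=0x0
Byte[1]=A5: continuation. acc=(acc<<6)|0x25=0x25
Byte[2]=8B: continuation. acc=(acc<<6)|0x0B=0x94B
Byte[3]=9B: continuation. acc=(acc<<6)|0x1B=0x252DB
Completed: cp=U+252DB (starts at byte 0)
Byte[4]=E8: 3-byte lead, need 2 cont bytes. acc=0x8
Byte[5]=99: continuation. acc=(acc<<6)|0x19=0x219
Byte[6]=83: continuation. acc=(acc<<6)|0x03=0x8643
Completed: cp=U+8643 (starts at byte 4)
Byte[7]=E8: 3-byte lead, need 2 cont bytes. acc=0x8
Byte[8]=B0: continuation. acc=(acc<<6)|0x30=0x230
Byte[9]=AB: continuation. acc=(acc<<6)|0x2B=0x8C2B
Completed: cp=U+8C2B (starts at byte 7)
Byte[10]=F0: 4-byte lead, need 3 cont bytes. acc=0x0
Byte[11]=AC: continuation. acc=(acc<<6)|0x2C=0x2C
Byte[12]=A6: continuation. acc=(acc<<6)|0x26=0xB26
Byte[13]=84: continuation. acc=(acc<<6)|0x04=0x2C984
Completed: cp=U+2C984 (starts at byte 10)
Byte[14]=D1: 2-byte lead, need 1 cont bytes. acc=0x11
Byte[15]=AF: continuation. acc=(acc<<6)|0x2F=0x46F
Completed: cp=U+046F (starts at byte 14)

Answer: U+252DB U+8643 U+8C2B U+2C984 U+046F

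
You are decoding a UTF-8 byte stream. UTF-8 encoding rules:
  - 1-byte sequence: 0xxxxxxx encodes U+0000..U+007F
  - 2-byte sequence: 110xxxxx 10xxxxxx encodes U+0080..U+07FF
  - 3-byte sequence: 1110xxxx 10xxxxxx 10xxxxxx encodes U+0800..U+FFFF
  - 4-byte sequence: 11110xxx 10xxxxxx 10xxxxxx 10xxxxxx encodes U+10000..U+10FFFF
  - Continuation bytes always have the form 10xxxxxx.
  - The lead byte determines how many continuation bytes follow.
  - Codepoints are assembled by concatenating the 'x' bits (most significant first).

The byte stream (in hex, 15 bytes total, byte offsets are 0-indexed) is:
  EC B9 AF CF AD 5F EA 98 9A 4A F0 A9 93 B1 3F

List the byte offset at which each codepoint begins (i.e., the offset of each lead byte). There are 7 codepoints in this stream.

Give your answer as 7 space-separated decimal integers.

Byte[0]=EC: 3-byte lead, need 2 cont bytes. acc=0xC
Byte[1]=B9: continuation. acc=(acc<<6)|0x39=0x339
Byte[2]=AF: continuation. acc=(acc<<6)|0x2F=0xCE6F
Completed: cp=U+CE6F (starts at byte 0)
Byte[3]=CF: 2-byte lead, need 1 cont bytes. acc=0xF
Byte[4]=AD: continuation. acc=(acc<<6)|0x2D=0x3ED
Completed: cp=U+03ED (starts at byte 3)
Byte[5]=5F: 1-byte ASCII. cp=U+005F
Byte[6]=EA: 3-byte lead, need 2 cont bytes. acc=0xA
Byte[7]=98: continuation. acc=(acc<<6)|0x18=0x298
Byte[8]=9A: continuation. acc=(acc<<6)|0x1A=0xA61A
Completed: cp=U+A61A (starts at byte 6)
Byte[9]=4A: 1-byte ASCII. cp=U+004A
Byte[10]=F0: 4-byte lead, need 3 cont bytes. acc=0x0
Byte[11]=A9: continuation. acc=(acc<<6)|0x29=0x29
Byte[12]=93: continuation. acc=(acc<<6)|0x13=0xA53
Byte[13]=B1: continuation. acc=(acc<<6)|0x31=0x294F1
Completed: cp=U+294F1 (starts at byte 10)
Byte[14]=3F: 1-byte ASCII. cp=U+003F

Answer: 0 3 5 6 9 10 14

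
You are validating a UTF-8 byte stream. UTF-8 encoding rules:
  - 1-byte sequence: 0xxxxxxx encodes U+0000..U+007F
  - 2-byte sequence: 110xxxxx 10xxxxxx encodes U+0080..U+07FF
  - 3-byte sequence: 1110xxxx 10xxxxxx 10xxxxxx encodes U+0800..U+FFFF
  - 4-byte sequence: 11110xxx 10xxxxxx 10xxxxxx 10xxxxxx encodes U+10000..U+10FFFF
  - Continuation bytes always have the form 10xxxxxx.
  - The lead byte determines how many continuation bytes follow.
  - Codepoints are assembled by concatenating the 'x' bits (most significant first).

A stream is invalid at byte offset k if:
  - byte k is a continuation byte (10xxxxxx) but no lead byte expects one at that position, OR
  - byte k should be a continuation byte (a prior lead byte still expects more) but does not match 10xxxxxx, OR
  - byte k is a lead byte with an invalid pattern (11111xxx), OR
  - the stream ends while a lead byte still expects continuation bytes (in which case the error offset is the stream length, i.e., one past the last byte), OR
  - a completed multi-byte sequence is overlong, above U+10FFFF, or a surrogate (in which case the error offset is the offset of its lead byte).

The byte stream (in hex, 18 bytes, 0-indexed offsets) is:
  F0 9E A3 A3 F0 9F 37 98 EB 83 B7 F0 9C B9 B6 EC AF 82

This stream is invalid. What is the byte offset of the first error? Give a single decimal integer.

Answer: 6

Derivation:
Byte[0]=F0: 4-byte lead, need 3 cont bytes. acc=0x0
Byte[1]=9E: continuation. acc=(acc<<6)|0x1E=0x1E
Byte[2]=A3: continuation. acc=(acc<<6)|0x23=0x7A3
Byte[3]=A3: continuation. acc=(acc<<6)|0x23=0x1E8E3
Completed: cp=U+1E8E3 (starts at byte 0)
Byte[4]=F0: 4-byte lead, need 3 cont bytes. acc=0x0
Byte[5]=9F: continuation. acc=(acc<<6)|0x1F=0x1F
Byte[6]=37: expected 10xxxxxx continuation. INVALID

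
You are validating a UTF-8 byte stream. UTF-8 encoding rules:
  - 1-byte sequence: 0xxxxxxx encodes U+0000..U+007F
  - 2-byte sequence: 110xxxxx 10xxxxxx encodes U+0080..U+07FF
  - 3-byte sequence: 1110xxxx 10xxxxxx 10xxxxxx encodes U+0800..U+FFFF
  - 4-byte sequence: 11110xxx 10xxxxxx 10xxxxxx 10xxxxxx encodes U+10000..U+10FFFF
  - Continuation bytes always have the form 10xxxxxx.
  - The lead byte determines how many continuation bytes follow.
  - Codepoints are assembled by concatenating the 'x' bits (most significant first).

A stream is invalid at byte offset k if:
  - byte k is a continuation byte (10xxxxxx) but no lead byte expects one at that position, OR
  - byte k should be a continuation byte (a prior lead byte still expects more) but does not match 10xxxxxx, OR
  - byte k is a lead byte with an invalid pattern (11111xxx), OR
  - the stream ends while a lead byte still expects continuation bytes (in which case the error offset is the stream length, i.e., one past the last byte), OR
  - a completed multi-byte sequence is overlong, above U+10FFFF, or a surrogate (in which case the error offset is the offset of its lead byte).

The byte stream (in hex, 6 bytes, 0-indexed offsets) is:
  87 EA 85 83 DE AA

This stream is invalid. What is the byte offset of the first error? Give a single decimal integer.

Answer: 0

Derivation:
Byte[0]=87: INVALID lead byte (not 0xxx/110x/1110/11110)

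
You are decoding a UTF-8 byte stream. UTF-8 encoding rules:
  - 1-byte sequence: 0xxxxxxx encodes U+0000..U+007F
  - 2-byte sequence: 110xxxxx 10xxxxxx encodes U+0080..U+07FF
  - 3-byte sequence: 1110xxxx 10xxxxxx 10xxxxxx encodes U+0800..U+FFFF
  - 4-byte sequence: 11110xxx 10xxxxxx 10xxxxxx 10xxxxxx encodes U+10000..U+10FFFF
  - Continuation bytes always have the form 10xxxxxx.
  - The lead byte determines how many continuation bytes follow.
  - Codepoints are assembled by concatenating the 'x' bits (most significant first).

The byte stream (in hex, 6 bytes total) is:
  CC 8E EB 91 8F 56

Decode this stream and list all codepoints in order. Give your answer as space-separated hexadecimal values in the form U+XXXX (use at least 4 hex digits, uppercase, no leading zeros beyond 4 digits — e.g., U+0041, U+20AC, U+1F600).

Byte[0]=CC: 2-byte lead, need 1 cont bytes. acc=0xC
Byte[1]=8E: continuation. acc=(acc<<6)|0x0E=0x30E
Completed: cp=U+030E (starts at byte 0)
Byte[2]=EB: 3-byte lead, need 2 cont bytes. acc=0xB
Byte[3]=91: continuation. acc=(acc<<6)|0x11=0x2D1
Byte[4]=8F: continuation. acc=(acc<<6)|0x0F=0xB44F
Completed: cp=U+B44F (starts at byte 2)
Byte[5]=56: 1-byte ASCII. cp=U+0056

Answer: U+030E U+B44F U+0056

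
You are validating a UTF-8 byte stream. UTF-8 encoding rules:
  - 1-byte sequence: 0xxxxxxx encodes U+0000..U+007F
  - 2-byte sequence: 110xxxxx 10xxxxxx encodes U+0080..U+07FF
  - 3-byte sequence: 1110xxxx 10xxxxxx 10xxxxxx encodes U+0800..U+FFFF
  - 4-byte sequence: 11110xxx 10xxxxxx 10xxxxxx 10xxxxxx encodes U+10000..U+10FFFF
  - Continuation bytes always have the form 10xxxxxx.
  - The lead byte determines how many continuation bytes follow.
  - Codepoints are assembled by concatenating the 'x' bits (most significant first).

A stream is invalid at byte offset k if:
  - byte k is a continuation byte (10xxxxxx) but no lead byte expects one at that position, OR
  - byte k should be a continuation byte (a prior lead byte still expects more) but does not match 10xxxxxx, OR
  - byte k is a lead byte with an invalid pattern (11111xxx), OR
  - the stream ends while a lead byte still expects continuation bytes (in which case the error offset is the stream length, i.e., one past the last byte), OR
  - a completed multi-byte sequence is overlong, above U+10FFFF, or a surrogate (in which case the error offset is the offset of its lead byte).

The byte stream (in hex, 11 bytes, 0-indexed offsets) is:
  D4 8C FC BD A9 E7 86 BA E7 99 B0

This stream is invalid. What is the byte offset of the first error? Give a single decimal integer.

Answer: 2

Derivation:
Byte[0]=D4: 2-byte lead, need 1 cont bytes. acc=0x14
Byte[1]=8C: continuation. acc=(acc<<6)|0x0C=0x50C
Completed: cp=U+050C (starts at byte 0)
Byte[2]=FC: INVALID lead byte (not 0xxx/110x/1110/11110)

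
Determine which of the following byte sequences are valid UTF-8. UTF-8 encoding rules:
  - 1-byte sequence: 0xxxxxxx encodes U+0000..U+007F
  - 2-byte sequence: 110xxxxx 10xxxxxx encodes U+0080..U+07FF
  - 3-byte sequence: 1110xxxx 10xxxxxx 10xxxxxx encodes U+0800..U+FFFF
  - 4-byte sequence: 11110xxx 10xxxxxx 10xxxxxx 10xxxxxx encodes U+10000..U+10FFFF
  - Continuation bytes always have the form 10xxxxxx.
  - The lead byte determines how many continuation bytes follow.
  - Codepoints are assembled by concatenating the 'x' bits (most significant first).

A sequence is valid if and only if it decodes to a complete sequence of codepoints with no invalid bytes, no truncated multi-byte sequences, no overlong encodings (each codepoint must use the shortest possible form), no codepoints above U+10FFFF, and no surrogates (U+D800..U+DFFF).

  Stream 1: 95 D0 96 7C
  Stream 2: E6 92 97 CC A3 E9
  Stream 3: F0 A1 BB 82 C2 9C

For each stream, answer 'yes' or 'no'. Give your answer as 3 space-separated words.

Answer: no no yes

Derivation:
Stream 1: error at byte offset 0. INVALID
Stream 2: error at byte offset 6. INVALID
Stream 3: decodes cleanly. VALID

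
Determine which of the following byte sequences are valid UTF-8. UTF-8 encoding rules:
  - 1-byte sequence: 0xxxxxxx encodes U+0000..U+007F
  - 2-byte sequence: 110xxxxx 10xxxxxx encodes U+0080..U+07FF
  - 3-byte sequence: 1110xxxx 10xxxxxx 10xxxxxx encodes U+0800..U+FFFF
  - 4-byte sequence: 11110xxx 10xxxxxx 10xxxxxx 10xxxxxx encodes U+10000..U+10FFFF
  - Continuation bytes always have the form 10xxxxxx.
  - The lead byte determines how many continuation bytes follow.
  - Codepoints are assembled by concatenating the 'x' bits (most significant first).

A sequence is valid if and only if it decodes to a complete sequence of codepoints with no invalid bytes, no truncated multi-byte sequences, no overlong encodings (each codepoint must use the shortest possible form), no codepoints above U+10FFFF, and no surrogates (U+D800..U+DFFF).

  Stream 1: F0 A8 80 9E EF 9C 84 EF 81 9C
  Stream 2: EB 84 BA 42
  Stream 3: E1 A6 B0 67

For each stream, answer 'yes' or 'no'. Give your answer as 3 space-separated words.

Stream 1: decodes cleanly. VALID
Stream 2: decodes cleanly. VALID
Stream 3: decodes cleanly. VALID

Answer: yes yes yes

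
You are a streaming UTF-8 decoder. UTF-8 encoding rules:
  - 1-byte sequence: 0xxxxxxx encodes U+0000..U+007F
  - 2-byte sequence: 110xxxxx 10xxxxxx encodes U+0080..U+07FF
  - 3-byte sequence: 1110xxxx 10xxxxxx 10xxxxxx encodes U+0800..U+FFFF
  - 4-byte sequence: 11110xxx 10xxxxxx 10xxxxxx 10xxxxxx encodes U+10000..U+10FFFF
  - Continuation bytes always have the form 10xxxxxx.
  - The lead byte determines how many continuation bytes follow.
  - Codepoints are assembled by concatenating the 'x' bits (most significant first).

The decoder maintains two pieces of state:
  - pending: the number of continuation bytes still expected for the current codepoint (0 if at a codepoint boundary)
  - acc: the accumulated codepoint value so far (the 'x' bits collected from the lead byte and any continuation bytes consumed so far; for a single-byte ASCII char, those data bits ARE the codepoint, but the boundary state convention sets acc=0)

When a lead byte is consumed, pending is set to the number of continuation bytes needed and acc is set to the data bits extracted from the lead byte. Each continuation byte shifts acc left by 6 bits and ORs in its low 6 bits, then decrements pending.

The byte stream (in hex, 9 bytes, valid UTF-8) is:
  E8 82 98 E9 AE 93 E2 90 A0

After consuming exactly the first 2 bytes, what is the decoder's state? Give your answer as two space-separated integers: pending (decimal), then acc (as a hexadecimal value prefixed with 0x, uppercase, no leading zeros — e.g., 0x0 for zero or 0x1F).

Answer: 1 0x202

Derivation:
Byte[0]=E8: 3-byte lead. pending=2, acc=0x8
Byte[1]=82: continuation. acc=(acc<<6)|0x02=0x202, pending=1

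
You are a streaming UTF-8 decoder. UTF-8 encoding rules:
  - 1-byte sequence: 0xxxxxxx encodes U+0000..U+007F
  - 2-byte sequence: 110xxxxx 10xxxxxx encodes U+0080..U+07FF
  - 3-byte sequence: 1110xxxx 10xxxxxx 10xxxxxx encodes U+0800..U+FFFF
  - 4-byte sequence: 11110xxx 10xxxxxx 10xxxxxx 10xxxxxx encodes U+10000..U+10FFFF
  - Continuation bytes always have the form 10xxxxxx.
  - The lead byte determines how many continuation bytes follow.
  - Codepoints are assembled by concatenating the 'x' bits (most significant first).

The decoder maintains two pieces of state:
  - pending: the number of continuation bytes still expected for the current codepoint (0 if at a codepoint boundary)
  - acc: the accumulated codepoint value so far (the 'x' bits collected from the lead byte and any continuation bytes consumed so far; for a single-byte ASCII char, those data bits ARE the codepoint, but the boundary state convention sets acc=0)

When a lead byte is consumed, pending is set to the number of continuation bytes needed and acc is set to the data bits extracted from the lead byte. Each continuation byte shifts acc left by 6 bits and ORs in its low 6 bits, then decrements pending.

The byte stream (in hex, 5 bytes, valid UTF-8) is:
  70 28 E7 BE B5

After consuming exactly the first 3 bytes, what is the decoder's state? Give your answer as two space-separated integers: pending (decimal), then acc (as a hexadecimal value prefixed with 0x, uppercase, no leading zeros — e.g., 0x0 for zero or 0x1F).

Byte[0]=70: 1-byte. pending=0, acc=0x0
Byte[1]=28: 1-byte. pending=0, acc=0x0
Byte[2]=E7: 3-byte lead. pending=2, acc=0x7

Answer: 2 0x7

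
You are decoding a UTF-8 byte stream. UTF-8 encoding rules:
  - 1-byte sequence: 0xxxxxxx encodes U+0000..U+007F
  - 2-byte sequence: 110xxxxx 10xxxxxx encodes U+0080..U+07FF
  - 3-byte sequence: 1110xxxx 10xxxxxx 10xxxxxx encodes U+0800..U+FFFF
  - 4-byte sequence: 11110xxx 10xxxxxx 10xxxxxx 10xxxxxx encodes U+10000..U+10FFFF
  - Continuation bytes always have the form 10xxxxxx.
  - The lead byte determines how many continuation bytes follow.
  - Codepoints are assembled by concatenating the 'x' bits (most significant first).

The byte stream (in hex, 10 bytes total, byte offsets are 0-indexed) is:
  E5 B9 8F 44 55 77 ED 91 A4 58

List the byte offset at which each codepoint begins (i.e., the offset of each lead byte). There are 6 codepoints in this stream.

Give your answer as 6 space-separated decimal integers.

Byte[0]=E5: 3-byte lead, need 2 cont bytes. acc=0x5
Byte[1]=B9: continuation. acc=(acc<<6)|0x39=0x179
Byte[2]=8F: continuation. acc=(acc<<6)|0x0F=0x5E4F
Completed: cp=U+5E4F (starts at byte 0)
Byte[3]=44: 1-byte ASCII. cp=U+0044
Byte[4]=55: 1-byte ASCII. cp=U+0055
Byte[5]=77: 1-byte ASCII. cp=U+0077
Byte[6]=ED: 3-byte lead, need 2 cont bytes. acc=0xD
Byte[7]=91: continuation. acc=(acc<<6)|0x11=0x351
Byte[8]=A4: continuation. acc=(acc<<6)|0x24=0xD464
Completed: cp=U+D464 (starts at byte 6)
Byte[9]=58: 1-byte ASCII. cp=U+0058

Answer: 0 3 4 5 6 9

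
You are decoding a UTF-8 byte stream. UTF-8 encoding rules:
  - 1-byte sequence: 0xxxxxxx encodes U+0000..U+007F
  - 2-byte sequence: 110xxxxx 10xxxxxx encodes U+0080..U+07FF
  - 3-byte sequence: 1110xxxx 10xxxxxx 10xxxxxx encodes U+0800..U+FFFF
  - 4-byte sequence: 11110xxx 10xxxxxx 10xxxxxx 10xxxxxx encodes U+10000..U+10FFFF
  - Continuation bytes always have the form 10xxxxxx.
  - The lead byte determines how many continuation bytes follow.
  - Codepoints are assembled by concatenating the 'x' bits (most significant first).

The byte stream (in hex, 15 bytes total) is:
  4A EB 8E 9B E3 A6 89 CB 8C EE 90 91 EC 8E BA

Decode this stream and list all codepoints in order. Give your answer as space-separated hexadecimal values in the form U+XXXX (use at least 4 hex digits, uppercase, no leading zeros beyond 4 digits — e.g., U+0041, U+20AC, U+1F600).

Byte[0]=4A: 1-byte ASCII. cp=U+004A
Byte[1]=EB: 3-byte lead, need 2 cont bytes. acc=0xB
Byte[2]=8E: continuation. acc=(acc<<6)|0x0E=0x2CE
Byte[3]=9B: continuation. acc=(acc<<6)|0x1B=0xB39B
Completed: cp=U+B39B (starts at byte 1)
Byte[4]=E3: 3-byte lead, need 2 cont bytes. acc=0x3
Byte[5]=A6: continuation. acc=(acc<<6)|0x26=0xE6
Byte[6]=89: continuation. acc=(acc<<6)|0x09=0x3989
Completed: cp=U+3989 (starts at byte 4)
Byte[7]=CB: 2-byte lead, need 1 cont bytes. acc=0xB
Byte[8]=8C: continuation. acc=(acc<<6)|0x0C=0x2CC
Completed: cp=U+02CC (starts at byte 7)
Byte[9]=EE: 3-byte lead, need 2 cont bytes. acc=0xE
Byte[10]=90: continuation. acc=(acc<<6)|0x10=0x390
Byte[11]=91: continuation. acc=(acc<<6)|0x11=0xE411
Completed: cp=U+E411 (starts at byte 9)
Byte[12]=EC: 3-byte lead, need 2 cont bytes. acc=0xC
Byte[13]=8E: continuation. acc=(acc<<6)|0x0E=0x30E
Byte[14]=BA: continuation. acc=(acc<<6)|0x3A=0xC3BA
Completed: cp=U+C3BA (starts at byte 12)

Answer: U+004A U+B39B U+3989 U+02CC U+E411 U+C3BA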